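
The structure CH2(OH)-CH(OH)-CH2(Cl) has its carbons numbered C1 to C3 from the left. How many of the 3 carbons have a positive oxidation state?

Bonds to more-electronegative neighbours contribute +1 each, bonds to H or metals contribute −1 each, and C–C bonds contribute 0. Tallying each carbon:
C1: 1C, 2H, 1O → 0 − 2 + 1 = -1
C2: 2C, 1H, 1O → 0 − 1 + 1 = 0
C3: 1C, 2H, 1Cl → 0 − 2 + 1 = -1
0 carbons meet the condition.

0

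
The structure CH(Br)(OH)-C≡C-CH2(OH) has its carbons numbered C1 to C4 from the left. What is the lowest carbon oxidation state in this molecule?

-1

Count +1 for every bond to an atom more electronegative than carbon and −1 for every bond to one less electronegative; C–C bonds are 0. Tallying each carbon:
C1: 1C, 1H, 1O, 1Br → 0 − 1 + 1 + 1 = +1
C2: 4C → 0 = 0
C3: 4C → 0 = 0
C4: 1C, 2H, 1O → 0 − 2 + 1 = -1
The lowest value is -1.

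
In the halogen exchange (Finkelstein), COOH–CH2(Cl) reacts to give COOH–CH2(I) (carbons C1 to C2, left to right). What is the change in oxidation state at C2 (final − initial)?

0

Before: C2 has 1 bond to C, 2 bonds to H, 1 bond to Cl → oxidation state -1.
After: C2 has 1 bond to C, 2 bonds to H, 1 bond to I → oxidation state -1.
Δ = -1 − (-1) = 0, so no net redox change at C2.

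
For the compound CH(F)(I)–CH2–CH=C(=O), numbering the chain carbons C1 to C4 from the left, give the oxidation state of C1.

+1

C1 has one bond to C (0), one bond to H (-1), one bond to F (+1), one bond to I (+1).
Oxidation state = 0 − 1 + 1 + 1 = +1.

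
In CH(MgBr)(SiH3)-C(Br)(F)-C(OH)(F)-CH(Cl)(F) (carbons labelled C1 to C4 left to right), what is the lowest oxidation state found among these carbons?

Tallying each carbon's bonds:
C1: 1C, 1H, 1Mg, 1Si → 0 − 1 − 1 − 1 = -3
C2: 2C, 1F, 1Br → 0 + 1 + 1 = +2
C3: 2C, 1O, 1F → 0 + 1 + 1 = +2
C4: 1C, 1H, 1F, 1Cl → 0 − 1 + 1 + 1 = +1
The lowest value is -3.

-3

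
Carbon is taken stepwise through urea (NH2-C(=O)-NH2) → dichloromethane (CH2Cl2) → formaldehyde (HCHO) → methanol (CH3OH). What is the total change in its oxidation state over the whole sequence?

-6

Carbon oxidation states along the series — urea: +4, dichloromethane: 0, formaldehyde: 0, methanol: -2.
Net change = -2 − (+4) = -6.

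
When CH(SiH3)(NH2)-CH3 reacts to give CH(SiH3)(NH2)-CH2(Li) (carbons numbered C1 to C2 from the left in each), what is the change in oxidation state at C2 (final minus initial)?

Before: C2 has 1 bond to C, 3 bonds to H → oxidation state -3.
After: C2 has 1 bond to C, 2 bonds to H, 1 bond to Li → oxidation state -3.
Δ = -3 − (-3) = 0, so no net redox change at C2.

0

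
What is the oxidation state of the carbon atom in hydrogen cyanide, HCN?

Count +1 for every bond to an atom more electronegative than carbon and −1 for every bond to one less electronegative; C–C bonds are 0.
The carbon has one bond to H (-1), a triple bond to N (3×+1 = +3).
Oxidation state = -1 + 3 = +2.

+2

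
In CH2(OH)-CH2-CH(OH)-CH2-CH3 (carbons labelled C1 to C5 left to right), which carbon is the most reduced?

C5

Tallying each carbon's bonds:
C1: 1C, 2H, 1O → 0 − 2 + 1 = -1
C2: 2C, 2H → 0 − 2 = -2
C3: 2C, 1H, 1O → 0 − 1 + 1 = 0
C4: 2C, 2H → 0 − 2 = -2
C5: 1C, 3H → 0 − 3 = -3
The most reduced carbon is C5 at -3.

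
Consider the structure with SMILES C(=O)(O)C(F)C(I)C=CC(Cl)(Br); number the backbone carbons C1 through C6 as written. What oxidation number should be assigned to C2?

C2 has one bond to C (0), one bond to C (0), one bond to F (+1), one bond to H (-1).
Oxidation state = 0 + 0 + 1 − 1 = 0.

0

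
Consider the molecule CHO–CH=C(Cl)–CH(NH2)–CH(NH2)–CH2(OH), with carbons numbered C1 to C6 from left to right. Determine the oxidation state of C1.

+1

Count +1 for every bond to an atom more electronegative than carbon and −1 for every bond to one less electronegative; C–C bonds are 0.
C1 has one bond to C (0), a double bond to O (2×+1 = +2), one bond to H (-1).
Oxidation state = 0 + 2 − 1 = +1.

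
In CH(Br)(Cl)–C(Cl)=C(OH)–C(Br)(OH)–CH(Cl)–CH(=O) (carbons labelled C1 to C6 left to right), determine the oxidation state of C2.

+1

Count +1 for every bond to an atom more electronegative than carbon and −1 for every bond to one less electronegative; C–C bonds are 0.
C2 has one bond to C (0), a double bond to C (2×0 = 0), one bond to Cl (+1).
Oxidation state = 0 + 0 + 1 = +1.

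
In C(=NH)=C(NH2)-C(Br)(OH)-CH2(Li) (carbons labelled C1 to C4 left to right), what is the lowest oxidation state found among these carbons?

Count +1 for every bond to an atom more electronegative than carbon and −1 for every bond to one less electronegative; C–C bonds are 0. Tallying each carbon:
C1: 2C, 2N → 0 + 2 = +2
C2: 3C, 1N → 0 + 1 = +1
C3: 2C, 1O, 1Br → 0 + 1 + 1 = +2
C4: 1C, 2H, 1Li → 0 − 2 − 1 = -3
The lowest value is -3.

-3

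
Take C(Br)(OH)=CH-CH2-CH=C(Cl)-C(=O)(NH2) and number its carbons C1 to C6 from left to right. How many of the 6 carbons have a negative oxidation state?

3

Each bond to a more electronegative atom (O, N, halogen) counts +1, each bond to a less electronegative atom (H, metal, B, Si) counts −1, and each C–C bond counts 0. Tallying each carbon:
C1: 2C, 1O, 1Br → 0 + 1 + 1 = +2
C2: 3C, 1H → 0 − 1 = -1
C3: 2C, 2H → 0 − 2 = -2
C4: 3C, 1H → 0 − 1 = -1
C5: 3C, 1Cl → 0 + 1 = +1
C6: 1C, 2O, 1N → 0 + 2 + 1 = +3
3 carbons (C2, C3, C4) meet the condition.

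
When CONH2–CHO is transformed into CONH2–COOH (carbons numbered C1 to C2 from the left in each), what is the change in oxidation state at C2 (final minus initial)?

Before: C2 has 1 bond to C, 1 bond to H, 2 bonds to O → oxidation state +1.
After: C2 has 1 bond to C, 3 bonds to O → oxidation state +3.
Δ = +3 − (+1) = +2, so this is an oxidation at C2.

+2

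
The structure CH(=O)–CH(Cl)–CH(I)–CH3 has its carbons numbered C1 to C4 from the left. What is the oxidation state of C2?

Assign +1 per bond to O/N/halogen, −1 per bond to H or an electropositive element, and 0 per bond to carbon.
C2 has one bond to C (0), one bond to C (0), one bond to H (-1), one bond to Cl (+1).
Oxidation state = 0 + 0 − 1 + 1 = 0.

0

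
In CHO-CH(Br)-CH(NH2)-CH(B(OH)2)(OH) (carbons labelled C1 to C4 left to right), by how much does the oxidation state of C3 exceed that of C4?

+1

C3: 2C, 1H, 1N → 0 − 1 + 1 = 0
C4: 1C, 1H, 1O, 1B → 0 − 1 + 1 − 1 = -1
Difference: 0 − (-1) = +1.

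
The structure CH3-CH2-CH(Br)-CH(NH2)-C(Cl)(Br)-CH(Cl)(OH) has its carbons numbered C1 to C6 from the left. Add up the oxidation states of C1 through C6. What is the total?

-2

Each bond to a more electronegative atom (O, N, halogen) counts +1, each bond to a less electronegative atom (H, metal, B, Si) counts −1, and each C–C bond counts 0. Tallying each carbon:
C1: 1C, 3H → 0 − 3 = -3
C2: 2C, 2H → 0 − 2 = -2
C3: 2C, 1H, 1Br → 0 − 1 + 1 = 0
C4: 2C, 1H, 1N → 0 − 1 + 1 = 0
C5: 2C, 1Cl, 1Br → 0 + 1 + 1 = +2
C6: 1C, 1H, 1O, 1Cl → 0 − 1 + 1 + 1 = +1
Sum = -3 − 2 + 0 + 0 + 2 + 1 = -2.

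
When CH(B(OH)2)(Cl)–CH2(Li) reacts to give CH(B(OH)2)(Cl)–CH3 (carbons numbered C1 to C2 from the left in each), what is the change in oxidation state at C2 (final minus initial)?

0

Before: C2 has 1 bond to C, 2 bonds to H, 1 bond to Li → oxidation state -3.
After: C2 has 1 bond to C, 3 bonds to H → oxidation state -3.
Δ = -3 − (-3) = 0, so no net redox change at C2.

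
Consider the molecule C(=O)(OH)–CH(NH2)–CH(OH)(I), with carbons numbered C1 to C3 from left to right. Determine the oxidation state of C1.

+3

C1 has one bond to C (0), a double bond to O (2×+1 = +2), one bond to O (+1).
Oxidation state = 0 + 2 + 1 = +3.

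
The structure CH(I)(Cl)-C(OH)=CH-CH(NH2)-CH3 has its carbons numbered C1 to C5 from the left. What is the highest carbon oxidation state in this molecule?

Count +1 for every bond to an atom more electronegative than carbon and −1 for every bond to one less electronegative; C–C bonds are 0. Tallying each carbon:
C1: 1C, 1H, 1Cl, 1I → 0 − 1 + 1 + 1 = +1
C2: 3C, 1O → 0 + 1 = +1
C3: 3C, 1H → 0 − 1 = -1
C4: 2C, 1H, 1N → 0 − 1 + 1 = 0
C5: 1C, 3H → 0 − 3 = -3
The highest value is +1.

+1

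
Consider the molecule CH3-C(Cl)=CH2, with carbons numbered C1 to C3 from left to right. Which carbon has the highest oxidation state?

Assign +1 per bond to O/N/halogen, −1 per bond to H or an electropositive element, and 0 per bond to carbon. Tallying each carbon:
C1: 1C, 3H → 0 − 3 = -3
C2: 3C, 1Cl → 0 + 1 = +1
C3: 2C, 2H → 0 − 2 = -2
The most oxidised carbon is C2 at +1.

C2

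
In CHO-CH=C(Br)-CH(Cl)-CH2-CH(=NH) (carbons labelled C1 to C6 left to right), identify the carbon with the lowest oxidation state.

C5

Tallying each carbon's bonds:
C1: 1C, 1H, 2O → 0 − 1 + 2 = +1
C2: 3C, 1H → 0 − 1 = -1
C3: 3C, 1Br → 0 + 1 = +1
C4: 2C, 1H, 1Cl → 0 − 1 + 1 = 0
C5: 2C, 2H → 0 − 2 = -2
C6: 1C, 1H, 2N → 0 − 1 + 2 = +1
The most reduced carbon is C5 at -2.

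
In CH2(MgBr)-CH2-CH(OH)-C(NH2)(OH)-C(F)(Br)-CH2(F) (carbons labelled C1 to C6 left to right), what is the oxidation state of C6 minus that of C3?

C6: 1C, 2H, 1F → 0 − 2 + 1 = -1
C3: 2C, 1H, 1O → 0 − 1 + 1 = 0
Difference: -1 − (0) = -1.

-1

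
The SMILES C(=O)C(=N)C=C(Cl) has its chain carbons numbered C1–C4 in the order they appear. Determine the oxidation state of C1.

Each bond to a more electronegative atom (O, N, halogen) counts +1, each bond to a less electronegative atom (H, metal, B, Si) counts −1, and each C–C bond counts 0.
C1 has one bond to C (0), one bond to H (-1), a double bond to O (2×+1 = +2).
Oxidation state = 0 − 1 + 2 = +1.

+1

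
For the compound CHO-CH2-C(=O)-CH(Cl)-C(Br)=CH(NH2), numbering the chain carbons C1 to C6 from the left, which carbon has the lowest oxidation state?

Count +1 for every bond to an atom more electronegative than carbon and −1 for every bond to one less electronegative; C–C bonds are 0. Tallying each carbon:
C1: 1C, 1H, 2O → 0 − 1 + 2 = +1
C2: 2C, 2H → 0 − 2 = -2
C3: 2C, 2O → 0 + 2 = +2
C4: 2C, 1H, 1Cl → 0 − 1 + 1 = 0
C5: 3C, 1Br → 0 + 1 = +1
C6: 2C, 1H, 1N → 0 − 1 + 1 = 0
The most reduced carbon is C2 at -2.

C2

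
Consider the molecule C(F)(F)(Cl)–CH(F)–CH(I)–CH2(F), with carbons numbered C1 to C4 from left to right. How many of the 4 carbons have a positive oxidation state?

1

Each bond to a more electronegative atom (O, N, halogen) counts +1, each bond to a less electronegative atom (H, metal, B, Si) counts −1, and each C–C bond counts 0. Tallying each carbon:
C1: 1C, 2F, 1Cl → 0 + 2 + 1 = +3
C2: 2C, 1H, 1F → 0 − 1 + 1 = 0
C3: 2C, 1H, 1I → 0 − 1 + 1 = 0
C4: 1C, 2H, 1F → 0 − 2 + 1 = -1
1 carbon (C1) meets the condition.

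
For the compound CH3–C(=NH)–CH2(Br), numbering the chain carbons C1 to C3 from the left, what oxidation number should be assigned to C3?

-1

Each bond to a more electronegative atom (O, N, halogen) counts +1, each bond to a less electronegative atom (H, metal, B, Si) counts −1, and each C–C bond counts 0.
C3 has one bond to C (0), one bond to H (-1), one bond to H (-1), one bond to Br (+1).
Oxidation state = 0 − 1 − 1 + 1 = -1.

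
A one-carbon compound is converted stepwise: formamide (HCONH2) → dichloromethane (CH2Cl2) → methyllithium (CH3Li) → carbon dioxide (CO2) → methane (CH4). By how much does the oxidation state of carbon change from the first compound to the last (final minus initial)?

-6

Carbon oxidation states along the series — formamide: +2, dichloromethane: 0, methyllithium: -4, carbon dioxide: +4, methane: -4.
Net change = -4 − (+2) = -6.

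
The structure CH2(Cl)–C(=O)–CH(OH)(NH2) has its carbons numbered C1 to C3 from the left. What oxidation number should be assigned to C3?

C3 has one bond to C (0), one bond to O (+1), one bond to H (-1), one bond to N (+1).
Oxidation state = 0 + 1 − 1 + 1 = +1.

+1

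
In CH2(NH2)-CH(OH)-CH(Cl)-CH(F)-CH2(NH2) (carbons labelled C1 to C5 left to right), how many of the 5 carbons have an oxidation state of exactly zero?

Bonds to more-electronegative neighbours contribute +1 each, bonds to H or metals contribute −1 each, and C–C bonds contribute 0. Tallying each carbon:
C1: 1C, 2H, 1N → 0 − 2 + 1 = -1
C2: 2C, 1H, 1O → 0 − 1 + 1 = 0
C3: 2C, 1H, 1Cl → 0 − 1 + 1 = 0
C4: 2C, 1H, 1F → 0 − 1 + 1 = 0
C5: 1C, 2H, 1N → 0 − 2 + 1 = -1
3 carbons (C2, C3, C4) meet the condition.

3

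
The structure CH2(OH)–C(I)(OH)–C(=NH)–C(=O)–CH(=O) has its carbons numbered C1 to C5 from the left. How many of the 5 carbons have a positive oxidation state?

Tallying each carbon's bonds:
C1: 1C, 2H, 1O → 0 − 2 + 1 = -1
C2: 2C, 1O, 1I → 0 + 1 + 1 = +2
C3: 2C, 2N → 0 + 2 = +2
C4: 2C, 2O → 0 + 2 = +2
C5: 1C, 1H, 2O → 0 − 1 + 2 = +1
4 carbons (C2, C3, C4, C5) meet the condition.

4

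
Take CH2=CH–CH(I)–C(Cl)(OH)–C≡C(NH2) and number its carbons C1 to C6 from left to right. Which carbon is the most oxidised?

C4

Tallying each carbon's bonds:
C1: 2C, 2H → 0 − 2 = -2
C2: 3C, 1H → 0 − 1 = -1
C3: 2C, 1H, 1I → 0 − 1 + 1 = 0
C4: 2C, 1O, 1Cl → 0 + 1 + 1 = +2
C5: 4C → 0 = 0
C6: 3C, 1N → 0 + 1 = +1
The most oxidised carbon is C4 at +2.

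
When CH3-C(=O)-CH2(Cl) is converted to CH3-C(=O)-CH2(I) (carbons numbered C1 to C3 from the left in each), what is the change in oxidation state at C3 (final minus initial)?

0

Before: C3 has 1 bond to C, 2 bonds to H, 1 bond to Cl → oxidation state -1.
After: C3 has 1 bond to C, 2 bonds to H, 1 bond to I → oxidation state -1.
Δ = -1 − (-1) = 0, so no net redox change at C3.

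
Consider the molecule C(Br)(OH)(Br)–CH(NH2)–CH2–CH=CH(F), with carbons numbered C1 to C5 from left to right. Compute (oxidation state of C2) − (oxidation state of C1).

C2: 2C, 1H, 1N → 0 − 1 + 1 = 0
C1: 1C, 1O, 2Br → 0 + 1 + 2 = +3
Difference: 0 − (+3) = -3.

-3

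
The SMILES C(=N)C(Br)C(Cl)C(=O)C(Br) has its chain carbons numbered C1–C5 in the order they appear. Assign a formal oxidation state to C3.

0

Assign +1 per bond to O/N/halogen, −1 per bond to H or an electropositive element, and 0 per bond to carbon.
C3 has one bond to C (0), one bond to C (0), one bond to H (-1), one bond to Cl (+1).
Oxidation state = 0 + 0 − 1 + 1 = 0.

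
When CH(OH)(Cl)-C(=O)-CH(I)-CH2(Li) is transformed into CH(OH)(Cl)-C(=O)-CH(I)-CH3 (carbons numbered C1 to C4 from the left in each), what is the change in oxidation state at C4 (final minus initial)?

0

Before: C4 has 1 bond to C, 2 bonds to H, 1 bond to Li → oxidation state -3.
After: C4 has 1 bond to C, 3 bonds to H → oxidation state -3.
Δ = -3 − (-3) = 0, so no net redox change at C4.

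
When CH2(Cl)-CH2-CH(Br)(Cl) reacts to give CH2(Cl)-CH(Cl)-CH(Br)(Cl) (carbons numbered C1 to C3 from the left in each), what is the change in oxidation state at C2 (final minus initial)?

+2

Before: C2 has 2 bonds to C, 2 bonds to H → oxidation state -2.
After: C2 has 2 bonds to C, 1 bond to H, 1 bond to Cl → oxidation state 0.
Δ = 0 − (-2) = +2, so this is an oxidation at C2.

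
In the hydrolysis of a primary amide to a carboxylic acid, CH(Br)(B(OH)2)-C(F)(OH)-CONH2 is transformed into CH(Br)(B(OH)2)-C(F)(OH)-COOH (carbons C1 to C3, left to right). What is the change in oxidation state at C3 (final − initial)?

Before: C3 has 1 bond to C, 2 bonds to O, 1 bond to N → oxidation state +3.
After: C3 has 1 bond to C, 3 bonds to O → oxidation state +3.
Δ = +3 − (+3) = 0, so no net redox change at C3.

0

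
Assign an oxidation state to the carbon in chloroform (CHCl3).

Each bond to a more electronegative atom (O, N, halogen) counts +1, each bond to a less electronegative atom (H, metal, B, Si) counts −1, and each C–C bond counts 0.
The carbon has one bond to H (-1), one bond to Cl (+1), one bond to Cl (+1), one bond to Cl (+1).
Oxidation state = -1 + 1 + 1 + 1 = +2.

+2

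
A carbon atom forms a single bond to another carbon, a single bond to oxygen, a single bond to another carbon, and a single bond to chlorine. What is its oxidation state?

The carbon has one bond to C (0), one bond to C (0), one bond to O (+1), one bond to Cl (+1).
Oxidation state = 0 + 0 + 1 + 1 = +2.

+2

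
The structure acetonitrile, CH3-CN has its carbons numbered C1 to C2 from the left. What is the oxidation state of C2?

C2 has a triple bond to N (3×+1 = +3), one bond to C (0).
Oxidation state = +3 + 0 = +3.

+3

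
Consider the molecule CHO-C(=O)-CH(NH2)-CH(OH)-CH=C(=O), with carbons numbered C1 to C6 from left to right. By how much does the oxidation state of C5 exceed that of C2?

-3

C5: 3C, 1H → 0 − 1 = -1
C2: 2C, 2O → 0 + 2 = +2
Difference: -1 − (+2) = -3.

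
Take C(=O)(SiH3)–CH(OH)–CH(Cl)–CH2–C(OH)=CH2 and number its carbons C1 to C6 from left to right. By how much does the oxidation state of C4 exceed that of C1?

-3

C4: 2C, 2H → 0 − 2 = -2
C1: 1C, 2O, 1Si → 0 + 2 − 1 = +1
Difference: -2 − (+1) = -3.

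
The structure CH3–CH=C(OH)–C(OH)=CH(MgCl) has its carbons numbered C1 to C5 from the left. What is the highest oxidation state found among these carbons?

+1

Tallying each carbon's bonds:
C1: 1C, 3H → 0 − 3 = -3
C2: 3C, 1H → 0 − 1 = -1
C3: 3C, 1O → 0 + 1 = +1
C4: 3C, 1O → 0 + 1 = +1
C5: 2C, 1H, 1Mg → 0 − 1 − 1 = -2
The highest value is +1.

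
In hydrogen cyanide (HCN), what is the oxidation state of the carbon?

The carbon has one bond to H (-1), a triple bond to N (3×+1 = +3).
Oxidation state = -1 + 3 = +2.

+2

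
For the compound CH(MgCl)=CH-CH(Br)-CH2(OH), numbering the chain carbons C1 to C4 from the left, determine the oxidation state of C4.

C4 has one bond to C (0), one bond to H (-1), one bond to O (+1), one bond to H (-1).
Oxidation state = 0 − 1 + 1 − 1 = -1.

-1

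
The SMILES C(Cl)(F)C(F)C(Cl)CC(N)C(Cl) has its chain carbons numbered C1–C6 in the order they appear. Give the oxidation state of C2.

C2 has one bond to C (0), one bond to C (0), one bond to F (+1), one bond to H (-1).
Oxidation state = 0 + 0 + 1 − 1 = 0.

0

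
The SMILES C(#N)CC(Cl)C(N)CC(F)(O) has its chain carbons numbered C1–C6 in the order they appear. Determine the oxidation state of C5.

-2

C5 has one bond to C (0), one bond to C (0), one bond to H (-1), one bond to H (-1).
Oxidation state = 0 + 0 − 1 − 1 = -2.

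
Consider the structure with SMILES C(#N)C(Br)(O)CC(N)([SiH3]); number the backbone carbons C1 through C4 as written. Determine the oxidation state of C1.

+3

Bonds to more-electronegative neighbours contribute +1 each, bonds to H or metals contribute −1 each, and C–C bonds contribute 0.
C1 has one bond to C (0), a triple bond to N (3×+1 = +3).
Oxidation state = 0 + 3 = +3.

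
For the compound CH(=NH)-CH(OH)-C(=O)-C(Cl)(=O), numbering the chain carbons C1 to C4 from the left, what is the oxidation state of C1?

+1

C1 has one bond to C (0), a double bond to N (2×+1 = +2), one bond to H (-1).
Oxidation state = 0 + 2 − 1 = +1.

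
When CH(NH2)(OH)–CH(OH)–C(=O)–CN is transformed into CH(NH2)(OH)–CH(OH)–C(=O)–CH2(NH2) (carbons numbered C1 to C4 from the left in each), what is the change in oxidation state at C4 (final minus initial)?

Before: C4 has 1 bond to C, 3 bonds to N → oxidation state +3.
After: C4 has 1 bond to C, 2 bonds to H, 1 bond to N → oxidation state -1.
Δ = -1 − (+3) = -4, so this is a reduction at C4.

-4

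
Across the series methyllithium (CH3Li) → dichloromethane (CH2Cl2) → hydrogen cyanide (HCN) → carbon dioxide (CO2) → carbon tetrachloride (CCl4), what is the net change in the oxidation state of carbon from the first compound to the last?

+8

Carbon oxidation states along the series — methyllithium: -4, dichloromethane: 0, hydrogen cyanide: +2, carbon dioxide: +4, carbon tetrachloride: +4.
Net change = +4 − (-4) = +8.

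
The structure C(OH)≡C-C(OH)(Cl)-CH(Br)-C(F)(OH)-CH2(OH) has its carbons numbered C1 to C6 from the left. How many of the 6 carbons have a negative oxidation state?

Each bond to a more electronegative atom (O, N, halogen) counts +1, each bond to a less electronegative atom (H, metal, B, Si) counts −1, and each C–C bond counts 0. Tallying each carbon:
C1: 3C, 1O → 0 + 1 = +1
C2: 4C → 0 = 0
C3: 2C, 1O, 1Cl → 0 + 1 + 1 = +2
C4: 2C, 1H, 1Br → 0 − 1 + 1 = 0
C5: 2C, 1O, 1F → 0 + 1 + 1 = +2
C6: 1C, 2H, 1O → 0 − 2 + 1 = -1
1 carbon (C6) meets the condition.

1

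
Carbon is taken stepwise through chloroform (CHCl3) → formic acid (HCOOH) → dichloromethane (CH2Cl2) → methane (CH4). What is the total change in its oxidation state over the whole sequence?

Carbon oxidation states along the series — chloroform: +2, formic acid: +2, dichloromethane: 0, methane: -4.
Net change = -4 − (+2) = -6.

-6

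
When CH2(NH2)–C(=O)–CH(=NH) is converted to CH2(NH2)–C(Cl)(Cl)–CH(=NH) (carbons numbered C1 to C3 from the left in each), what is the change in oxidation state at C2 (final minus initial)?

0

Before: C2 has 2 bonds to C, 2 bonds to O → oxidation state +2.
After: C2 has 2 bonds to C, 2 bonds to Cl → oxidation state +2.
Δ = +2 − (+2) = 0, so no net redox change at C2.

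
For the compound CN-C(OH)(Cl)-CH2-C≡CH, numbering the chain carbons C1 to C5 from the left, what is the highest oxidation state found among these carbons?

Count +1 for every bond to an atom more electronegative than carbon and −1 for every bond to one less electronegative; C–C bonds are 0. Tallying each carbon:
C1: 1C, 3N → 0 + 3 = +3
C2: 2C, 1O, 1Cl → 0 + 1 + 1 = +2
C3: 2C, 2H → 0 − 2 = -2
C4: 4C → 0 = 0
C5: 3C, 1H → 0 − 1 = -1
The highest value is +3.

+3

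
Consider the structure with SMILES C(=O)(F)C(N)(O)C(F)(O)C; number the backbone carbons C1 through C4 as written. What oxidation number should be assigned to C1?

C1 has one bond to C (0), a double bond to O (2×+1 = +2), one bond to F (+1).
Oxidation state = 0 + 2 + 1 = +3.

+3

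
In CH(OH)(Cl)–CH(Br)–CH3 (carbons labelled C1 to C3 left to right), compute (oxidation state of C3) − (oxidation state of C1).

-4

C3: 1C, 3H → 0 − 3 = -3
C1: 1C, 1H, 1O, 1Cl → 0 − 1 + 1 + 1 = +1
Difference: -3 − (+1) = -4.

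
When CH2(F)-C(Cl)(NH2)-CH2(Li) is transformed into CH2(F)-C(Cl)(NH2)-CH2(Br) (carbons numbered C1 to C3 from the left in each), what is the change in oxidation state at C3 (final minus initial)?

+2

Before: C3 has 1 bond to C, 2 bonds to H, 1 bond to Li → oxidation state -3.
After: C3 has 1 bond to C, 2 bonds to H, 1 bond to Br → oxidation state -1.
Δ = -1 − (-3) = +2, so this is an oxidation at C3.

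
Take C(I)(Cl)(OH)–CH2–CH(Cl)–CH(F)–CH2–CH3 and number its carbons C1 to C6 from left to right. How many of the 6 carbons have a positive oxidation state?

Assign +1 per bond to O/N/halogen, −1 per bond to H or an electropositive element, and 0 per bond to carbon. Tallying each carbon:
C1: 1C, 1O, 1Cl, 1I → 0 + 1 + 1 + 1 = +3
C2: 2C, 2H → 0 − 2 = -2
C3: 2C, 1H, 1Cl → 0 − 1 + 1 = 0
C4: 2C, 1H, 1F → 0 − 1 + 1 = 0
C5: 2C, 2H → 0 − 2 = -2
C6: 1C, 3H → 0 − 3 = -3
1 carbon (C1) meets the condition.

1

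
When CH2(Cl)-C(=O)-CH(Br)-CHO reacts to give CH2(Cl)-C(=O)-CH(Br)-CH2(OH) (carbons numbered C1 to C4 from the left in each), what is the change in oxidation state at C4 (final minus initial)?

-2

Before: C4 has 1 bond to C, 1 bond to H, 2 bonds to O → oxidation state +1.
After: C4 has 1 bond to C, 2 bonds to H, 1 bond to O → oxidation state -1.
Δ = -1 − (+1) = -2, so this is a reduction at C4.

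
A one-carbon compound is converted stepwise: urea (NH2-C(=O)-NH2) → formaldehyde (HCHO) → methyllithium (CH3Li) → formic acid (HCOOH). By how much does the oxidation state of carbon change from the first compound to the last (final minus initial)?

-2

Carbon oxidation states along the series — urea: +4, formaldehyde: 0, methyllithium: -4, formic acid: +2.
Net change = +2 − (+4) = -2.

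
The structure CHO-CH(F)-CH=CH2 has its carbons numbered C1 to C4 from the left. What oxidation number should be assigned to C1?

C1 has one bond to C (0), one bond to H (-1), a double bond to O (2×+1 = +2).
Oxidation state = 0 − 1 + 2 = +1.

+1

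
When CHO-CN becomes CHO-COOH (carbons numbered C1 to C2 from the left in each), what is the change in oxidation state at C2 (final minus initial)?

0

Before: C2 has 1 bond to C, 3 bonds to N → oxidation state +3.
After: C2 has 1 bond to C, 3 bonds to O → oxidation state +3.
Δ = +3 − (+3) = 0, so no net redox change at C2.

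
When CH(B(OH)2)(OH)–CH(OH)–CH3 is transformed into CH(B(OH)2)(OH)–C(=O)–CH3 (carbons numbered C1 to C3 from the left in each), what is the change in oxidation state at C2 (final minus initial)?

+2

Before: C2 has 2 bonds to C, 1 bond to H, 1 bond to O → oxidation state 0.
After: C2 has 2 bonds to C, 2 bonds to O → oxidation state +2.
Δ = +2 − (0) = +2, so this is an oxidation at C2.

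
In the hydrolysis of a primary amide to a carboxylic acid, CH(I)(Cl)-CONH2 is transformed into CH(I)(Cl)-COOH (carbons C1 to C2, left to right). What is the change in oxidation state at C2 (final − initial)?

Before: C2 has 1 bond to C, 2 bonds to O, 1 bond to N → oxidation state +3.
After: C2 has 1 bond to C, 3 bonds to O → oxidation state +3.
Δ = +3 − (+3) = 0, so no net redox change at C2.

0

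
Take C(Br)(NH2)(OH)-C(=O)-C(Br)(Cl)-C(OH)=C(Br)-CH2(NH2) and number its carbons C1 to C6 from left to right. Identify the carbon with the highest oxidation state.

Bonds to more-electronegative neighbours contribute +1 each, bonds to H or metals contribute −1 each, and C–C bonds contribute 0. Tallying each carbon:
C1: 1C, 1O, 1N, 1Br → 0 + 1 + 1 + 1 = +3
C2: 2C, 2O → 0 + 2 = +2
C3: 2C, 1Cl, 1Br → 0 + 1 + 1 = +2
C4: 3C, 1O → 0 + 1 = +1
C5: 3C, 1Br → 0 + 1 = +1
C6: 1C, 2H, 1N → 0 − 2 + 1 = -1
The most oxidised carbon is C1 at +3.

C1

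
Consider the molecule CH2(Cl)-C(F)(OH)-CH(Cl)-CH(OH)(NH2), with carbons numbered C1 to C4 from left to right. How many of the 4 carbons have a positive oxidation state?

2

Tallying each carbon's bonds:
C1: 1C, 2H, 1Cl → 0 − 2 + 1 = -1
C2: 2C, 1O, 1F → 0 + 1 + 1 = +2
C3: 2C, 1H, 1Cl → 0 − 1 + 1 = 0
C4: 1C, 1H, 1O, 1N → 0 − 1 + 1 + 1 = +1
2 carbons (C2, C4) meet the condition.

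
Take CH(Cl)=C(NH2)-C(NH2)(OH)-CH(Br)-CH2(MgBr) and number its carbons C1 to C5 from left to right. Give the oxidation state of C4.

Count +1 for every bond to an atom more electronegative than carbon and −1 for every bond to one less electronegative; C–C bonds are 0.
C4 has one bond to C (0), one bond to C (0), one bond to H (-1), one bond to Br (+1).
Oxidation state = 0 + 0 − 1 + 1 = 0.

0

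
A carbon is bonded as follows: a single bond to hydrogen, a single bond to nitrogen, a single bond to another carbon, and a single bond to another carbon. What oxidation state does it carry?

Assign +1 per bond to O/N/halogen, −1 per bond to H or an electropositive element, and 0 per bond to carbon.
The carbon has one bond to C (0), one bond to C (0), one bond to N (+1), one bond to H (-1).
Oxidation state = 0 + 0 + 1 − 1 = 0.

0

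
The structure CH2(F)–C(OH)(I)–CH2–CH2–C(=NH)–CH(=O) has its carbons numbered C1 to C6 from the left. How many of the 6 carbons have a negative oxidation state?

3

Tallying each carbon's bonds:
C1: 1C, 2H, 1F → 0 − 2 + 1 = -1
C2: 2C, 1O, 1I → 0 + 1 + 1 = +2
C3: 2C, 2H → 0 − 2 = -2
C4: 2C, 2H → 0 − 2 = -2
C5: 2C, 2N → 0 + 2 = +2
C6: 1C, 1H, 2O → 0 − 1 + 2 = +1
3 carbons (C1, C3, C4) meet the condition.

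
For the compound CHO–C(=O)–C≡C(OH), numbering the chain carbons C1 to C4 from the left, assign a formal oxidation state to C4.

C4 has a triple bond to C (3×0 = 0), one bond to O (+1).
Oxidation state = 0 + 1 = +1.

+1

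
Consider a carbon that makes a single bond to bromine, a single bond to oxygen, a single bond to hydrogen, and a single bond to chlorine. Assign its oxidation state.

+2

Each bond to a more electronegative atom (O, N, halogen) counts +1, each bond to a less electronegative atom (H, metal, B, Si) counts −1, and each C–C bond counts 0.
The carbon has one bond to O (+1), one bond to H (-1), one bond to Br (+1), one bond to Cl (+1).
Oxidation state = +1 − 1 + 1 + 1 = +2.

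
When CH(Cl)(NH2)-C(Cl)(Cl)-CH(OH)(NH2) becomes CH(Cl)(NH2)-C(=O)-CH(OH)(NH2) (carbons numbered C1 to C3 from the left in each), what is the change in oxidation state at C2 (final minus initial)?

0

Before: C2 has 2 bonds to C, 2 bonds to Cl → oxidation state +2.
After: C2 has 2 bonds to C, 2 bonds to O → oxidation state +2.
Δ = +2 − (+2) = 0, so no net redox change at C2.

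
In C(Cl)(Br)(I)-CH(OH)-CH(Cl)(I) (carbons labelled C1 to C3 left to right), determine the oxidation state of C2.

Assign +1 per bond to O/N/halogen, −1 per bond to H or an electropositive element, and 0 per bond to carbon.
C2 has one bond to C (0), one bond to C (0), one bond to O (+1), one bond to H (-1).
Oxidation state = 0 + 0 + 1 − 1 = 0.

0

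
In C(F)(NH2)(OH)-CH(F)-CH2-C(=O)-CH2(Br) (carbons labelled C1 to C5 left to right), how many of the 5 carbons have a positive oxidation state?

2

Assign +1 per bond to O/N/halogen, −1 per bond to H or an electropositive element, and 0 per bond to carbon. Tallying each carbon:
C1: 1C, 1O, 1N, 1F → 0 + 1 + 1 + 1 = +3
C2: 2C, 1H, 1F → 0 − 1 + 1 = 0
C3: 2C, 2H → 0 − 2 = -2
C4: 2C, 2O → 0 + 2 = +2
C5: 1C, 2H, 1Br → 0 − 2 + 1 = -1
2 carbons (C1, C4) meet the condition.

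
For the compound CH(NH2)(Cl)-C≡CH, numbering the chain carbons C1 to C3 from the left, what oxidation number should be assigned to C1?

C1 has one bond to C (0), one bond to H (-1), one bond to N (+1), one bond to Cl (+1).
Oxidation state = 0 − 1 + 1 + 1 = +1.

+1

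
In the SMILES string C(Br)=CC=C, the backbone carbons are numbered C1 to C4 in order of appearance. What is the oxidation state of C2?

Assign +1 per bond to O/N/halogen, −1 per bond to H or an electropositive element, and 0 per bond to carbon.
C2 has a double bond to C (2×0 = 0), one bond to C (0), one bond to H (-1).
Oxidation state = 0 + 0 − 1 = -1.

-1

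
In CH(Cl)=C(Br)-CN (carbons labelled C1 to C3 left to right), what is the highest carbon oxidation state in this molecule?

Each bond to a more electronegative atom (O, N, halogen) counts +1, each bond to a less electronegative atom (H, metal, B, Si) counts −1, and each C–C bond counts 0. Tallying each carbon:
C1: 2C, 1H, 1Cl → 0 − 1 + 1 = 0
C2: 3C, 1Br → 0 + 1 = +1
C3: 1C, 3N → 0 + 3 = +3
The highest value is +3.

+3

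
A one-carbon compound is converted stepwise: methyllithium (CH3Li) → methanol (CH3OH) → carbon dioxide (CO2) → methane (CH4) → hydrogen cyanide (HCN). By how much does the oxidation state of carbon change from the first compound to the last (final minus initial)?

Carbon oxidation states along the series — methyllithium: -4, methanol: -2, carbon dioxide: +4, methane: -4, hydrogen cyanide: +2.
Net change = +2 − (-4) = +6.

+6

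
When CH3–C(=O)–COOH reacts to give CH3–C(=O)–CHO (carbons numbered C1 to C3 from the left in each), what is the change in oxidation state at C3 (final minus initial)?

-2

Before: C3 has 1 bond to C, 3 bonds to O → oxidation state +3.
After: C3 has 1 bond to C, 1 bond to H, 2 bonds to O → oxidation state +1.
Δ = +1 − (+3) = -2, so this is a reduction at C3.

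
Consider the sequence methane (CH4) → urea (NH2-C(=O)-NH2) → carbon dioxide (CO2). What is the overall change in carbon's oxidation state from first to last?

Carbon oxidation states along the series — methane: -4, urea: +4, carbon dioxide: +4.
Net change = +4 − (-4) = +8.

+8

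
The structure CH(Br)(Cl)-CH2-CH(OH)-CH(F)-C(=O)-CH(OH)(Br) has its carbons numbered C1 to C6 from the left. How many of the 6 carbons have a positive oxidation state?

Tallying each carbon's bonds:
C1: 1C, 1H, 1Cl, 1Br → 0 − 1 + 1 + 1 = +1
C2: 2C, 2H → 0 − 2 = -2
C3: 2C, 1H, 1O → 0 − 1 + 1 = 0
C4: 2C, 1H, 1F → 0 − 1 + 1 = 0
C5: 2C, 2O → 0 + 2 = +2
C6: 1C, 1H, 1O, 1Br → 0 − 1 + 1 + 1 = +1
3 carbons (C1, C5, C6) meet the condition.

3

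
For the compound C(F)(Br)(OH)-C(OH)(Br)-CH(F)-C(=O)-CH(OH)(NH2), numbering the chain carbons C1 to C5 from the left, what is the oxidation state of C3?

C3 has one bond to C (0), one bond to C (0), one bond to F (+1), one bond to H (-1).
Oxidation state = 0 + 0 + 1 − 1 = 0.

0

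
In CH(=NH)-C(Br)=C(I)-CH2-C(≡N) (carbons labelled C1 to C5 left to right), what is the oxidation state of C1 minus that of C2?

C1: 1C, 1H, 2N → 0 − 1 + 2 = +1
C2: 3C, 1Br → 0 + 1 = +1
Difference: +1 − (+1) = 0.

0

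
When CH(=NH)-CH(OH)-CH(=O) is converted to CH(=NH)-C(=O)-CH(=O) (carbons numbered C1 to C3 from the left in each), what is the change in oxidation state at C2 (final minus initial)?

+2

Before: C2 has 2 bonds to C, 1 bond to H, 1 bond to O → oxidation state 0.
After: C2 has 2 bonds to C, 2 bonds to O → oxidation state +2.
Δ = +2 − (0) = +2, so this is an oxidation at C2.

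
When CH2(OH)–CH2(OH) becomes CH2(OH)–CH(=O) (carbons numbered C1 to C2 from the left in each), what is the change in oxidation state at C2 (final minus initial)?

+2

Before: C2 has 1 bond to C, 2 bonds to H, 1 bond to O → oxidation state -1.
After: C2 has 1 bond to C, 1 bond to H, 2 bonds to O → oxidation state +1.
Δ = +1 − (-1) = +2, so this is an oxidation at C2.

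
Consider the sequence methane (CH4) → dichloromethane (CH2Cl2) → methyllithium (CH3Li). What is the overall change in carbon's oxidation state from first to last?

0

Carbon oxidation states along the series — methane: -4, dichloromethane: 0, methyllithium: -4.
Net change = -4 − (-4) = 0.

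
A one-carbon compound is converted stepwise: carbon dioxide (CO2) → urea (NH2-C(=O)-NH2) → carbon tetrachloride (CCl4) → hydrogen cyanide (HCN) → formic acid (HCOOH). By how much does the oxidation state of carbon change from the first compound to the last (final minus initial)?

Carbon oxidation states along the series — carbon dioxide: +4, urea: +4, carbon tetrachloride: +4, hydrogen cyanide: +2, formic acid: +2.
Net change = +2 − (+4) = -2.

-2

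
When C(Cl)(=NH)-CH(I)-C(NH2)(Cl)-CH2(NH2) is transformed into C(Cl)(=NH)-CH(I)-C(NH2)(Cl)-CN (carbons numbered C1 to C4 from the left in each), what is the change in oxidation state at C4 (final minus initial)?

+4

Before: C4 has 1 bond to C, 2 bonds to H, 1 bond to N → oxidation state -1.
After: C4 has 1 bond to C, 3 bonds to N → oxidation state +3.
Δ = +3 − (-1) = +4, so this is an oxidation at C4.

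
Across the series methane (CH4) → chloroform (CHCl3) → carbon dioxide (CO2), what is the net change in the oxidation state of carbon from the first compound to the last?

+8

Carbon oxidation states along the series — methane: -4, chloroform: +2, carbon dioxide: +4.
Net change = +4 − (-4) = +8.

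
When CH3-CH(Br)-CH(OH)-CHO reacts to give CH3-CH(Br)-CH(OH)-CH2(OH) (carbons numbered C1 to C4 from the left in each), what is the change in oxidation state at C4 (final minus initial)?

-2

Before: C4 has 1 bond to C, 1 bond to H, 2 bonds to O → oxidation state +1.
After: C4 has 1 bond to C, 2 bonds to H, 1 bond to O → oxidation state -1.
Δ = -1 − (+1) = -2, so this is a reduction at C4.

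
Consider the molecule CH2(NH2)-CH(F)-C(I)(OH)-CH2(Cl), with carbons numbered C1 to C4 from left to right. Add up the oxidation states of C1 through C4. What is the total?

Tallying each carbon's bonds:
C1: 1C, 2H, 1N → 0 − 2 + 1 = -1
C2: 2C, 1H, 1F → 0 − 1 + 1 = 0
C3: 2C, 1O, 1I → 0 + 1 + 1 = +2
C4: 1C, 2H, 1Cl → 0 − 2 + 1 = -1
Sum = -1 + 0 + 2 − 1 = 0.

0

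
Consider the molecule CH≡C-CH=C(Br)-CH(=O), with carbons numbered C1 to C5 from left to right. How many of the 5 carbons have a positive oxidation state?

Tallying each carbon's bonds:
C1: 3C, 1H → 0 − 1 = -1
C2: 4C → 0 = 0
C3: 3C, 1H → 0 − 1 = -1
C4: 3C, 1Br → 0 + 1 = +1
C5: 1C, 1H, 2O → 0 − 1 + 2 = +1
2 carbons (C4, C5) meet the condition.

2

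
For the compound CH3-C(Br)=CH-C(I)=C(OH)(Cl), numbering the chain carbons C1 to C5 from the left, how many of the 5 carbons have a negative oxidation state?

2

Tallying each carbon's bonds:
C1: 1C, 3H → 0 − 3 = -3
C2: 3C, 1Br → 0 + 1 = +1
C3: 3C, 1H → 0 − 1 = -1
C4: 3C, 1I → 0 + 1 = +1
C5: 2C, 1O, 1Cl → 0 + 1 + 1 = +2
2 carbons (C1, C3) meet the condition.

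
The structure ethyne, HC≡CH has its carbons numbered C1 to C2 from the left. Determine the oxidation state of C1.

Assign +1 per bond to O/N/halogen, −1 per bond to H or an electropositive element, and 0 per bond to carbon.
C1 has one bond to H (-1), a triple bond to C (3×0 = 0).
Oxidation state = -1 + 0 = -1.

-1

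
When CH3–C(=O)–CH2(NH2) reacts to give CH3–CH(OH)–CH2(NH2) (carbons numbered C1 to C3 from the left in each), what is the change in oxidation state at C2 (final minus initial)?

Before: C2 has 2 bonds to C, 2 bonds to O → oxidation state +2.
After: C2 has 2 bonds to C, 1 bond to H, 1 bond to O → oxidation state 0.
Δ = 0 − (+2) = -2, so this is a reduction at C2.

-2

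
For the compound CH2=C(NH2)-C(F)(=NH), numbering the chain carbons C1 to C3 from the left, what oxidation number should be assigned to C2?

+1

C2 has a double bond to C (2×0 = 0), one bond to C (0), one bond to N (+1).
Oxidation state = 0 + 0 + 1 = +1.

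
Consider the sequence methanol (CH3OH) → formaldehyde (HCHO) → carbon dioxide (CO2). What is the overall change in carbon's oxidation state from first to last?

Carbon oxidation states along the series — methanol: -2, formaldehyde: 0, carbon dioxide: +4.
Net change = +4 − (-2) = +6.

+6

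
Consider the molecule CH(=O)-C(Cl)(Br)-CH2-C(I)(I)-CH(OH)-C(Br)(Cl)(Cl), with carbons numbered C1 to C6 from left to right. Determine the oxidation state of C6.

+3

Each bond to a more electronegative atom (O, N, halogen) counts +1, each bond to a less electronegative atom (H, metal, B, Si) counts −1, and each C–C bond counts 0.
C6 has one bond to C (0), one bond to Br (+1), one bond to Cl (+1), one bond to Cl (+1).
Oxidation state = 0 + 1 + 1 + 1 = +3.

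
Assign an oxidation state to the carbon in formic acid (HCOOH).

+2

Assign +1 per bond to O/N/halogen, −1 per bond to H or an electropositive element, and 0 per bond to carbon.
The carbon has one bond to H (-1), a double bond to O (2×+1 = +2), one bond to O (+1).
Oxidation state = -1 + 2 + 1 = +2.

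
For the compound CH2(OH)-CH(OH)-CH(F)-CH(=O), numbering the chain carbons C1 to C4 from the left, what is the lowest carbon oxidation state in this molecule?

Assign +1 per bond to O/N/halogen, −1 per bond to H or an electropositive element, and 0 per bond to carbon. Tallying each carbon:
C1: 1C, 2H, 1O → 0 − 2 + 1 = -1
C2: 2C, 1H, 1O → 0 − 1 + 1 = 0
C3: 2C, 1H, 1F → 0 − 1 + 1 = 0
C4: 1C, 1H, 2O → 0 − 1 + 2 = +1
The lowest value is -1.

-1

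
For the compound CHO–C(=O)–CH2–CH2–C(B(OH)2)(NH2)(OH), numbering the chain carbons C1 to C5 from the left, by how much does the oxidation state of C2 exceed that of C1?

+1

C2: 2C, 2O → 0 + 2 = +2
C1: 1C, 1H, 2O → 0 − 1 + 2 = +1
Difference: +2 − (+1) = +1.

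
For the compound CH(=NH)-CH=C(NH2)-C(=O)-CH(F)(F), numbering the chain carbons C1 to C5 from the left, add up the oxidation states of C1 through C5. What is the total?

+4

Tallying each carbon's bonds:
C1: 1C, 1H, 2N → 0 − 1 + 2 = +1
C2: 3C, 1H → 0 − 1 = -1
C3: 3C, 1N → 0 + 1 = +1
C4: 2C, 2O → 0 + 2 = +2
C5: 1C, 1H, 2F → 0 − 1 + 2 = +1
Sum = +1 − 1 + 1 + 2 + 1 = +4.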